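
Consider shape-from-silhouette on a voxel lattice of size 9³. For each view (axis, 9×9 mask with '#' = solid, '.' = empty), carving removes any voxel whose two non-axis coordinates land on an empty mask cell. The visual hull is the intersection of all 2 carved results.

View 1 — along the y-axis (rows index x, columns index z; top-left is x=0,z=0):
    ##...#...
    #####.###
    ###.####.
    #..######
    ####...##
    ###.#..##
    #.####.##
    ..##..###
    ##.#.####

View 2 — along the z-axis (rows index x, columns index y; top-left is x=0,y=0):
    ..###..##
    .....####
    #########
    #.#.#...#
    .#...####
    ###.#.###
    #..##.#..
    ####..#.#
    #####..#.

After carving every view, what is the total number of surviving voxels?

before carving: 729 voxels (9×9×9)
after view 1 [y-axis, 56 of 81 cells solid] → remaining = 504
after view 2 [z-axis, 50 of 81 cells solid] → remaining = 310

voxel count = 310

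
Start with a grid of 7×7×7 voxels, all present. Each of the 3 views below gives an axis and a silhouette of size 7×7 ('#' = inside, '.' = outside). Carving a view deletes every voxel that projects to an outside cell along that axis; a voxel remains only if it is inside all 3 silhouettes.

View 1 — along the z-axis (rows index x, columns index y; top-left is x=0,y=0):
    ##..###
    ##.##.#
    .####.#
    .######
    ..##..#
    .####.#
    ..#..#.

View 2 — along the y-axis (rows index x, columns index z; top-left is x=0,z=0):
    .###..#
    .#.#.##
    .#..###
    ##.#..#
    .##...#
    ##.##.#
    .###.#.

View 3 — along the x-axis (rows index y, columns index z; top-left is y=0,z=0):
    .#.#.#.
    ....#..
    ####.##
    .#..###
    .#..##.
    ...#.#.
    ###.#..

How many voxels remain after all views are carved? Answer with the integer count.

initial block: 7^3 = 343
after view 1 [z-axis, 31 of 49 cells solid] → remaining = 217
after view 2 [y-axis, 28 of 49 cells solid] → remaining = 126
after view 3 [x-axis, 23 of 49 cells solid] → remaining = 64

voxel count = 64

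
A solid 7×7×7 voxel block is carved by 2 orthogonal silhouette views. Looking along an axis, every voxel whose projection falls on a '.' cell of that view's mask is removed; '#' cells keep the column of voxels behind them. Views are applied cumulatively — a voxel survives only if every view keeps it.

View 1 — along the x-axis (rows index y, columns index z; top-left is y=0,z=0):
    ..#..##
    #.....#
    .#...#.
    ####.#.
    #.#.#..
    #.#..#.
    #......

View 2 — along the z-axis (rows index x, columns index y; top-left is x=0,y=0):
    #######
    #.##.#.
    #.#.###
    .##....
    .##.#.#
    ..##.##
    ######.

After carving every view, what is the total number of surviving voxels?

voxel count = 85

before carving: 343 voxels (7×7×7)
carve view 1 (along x, YZ-mask fill 19/49): 133 voxels remain
carve view 2 (along z, XY-mask fill 32/49): 85 voxels remain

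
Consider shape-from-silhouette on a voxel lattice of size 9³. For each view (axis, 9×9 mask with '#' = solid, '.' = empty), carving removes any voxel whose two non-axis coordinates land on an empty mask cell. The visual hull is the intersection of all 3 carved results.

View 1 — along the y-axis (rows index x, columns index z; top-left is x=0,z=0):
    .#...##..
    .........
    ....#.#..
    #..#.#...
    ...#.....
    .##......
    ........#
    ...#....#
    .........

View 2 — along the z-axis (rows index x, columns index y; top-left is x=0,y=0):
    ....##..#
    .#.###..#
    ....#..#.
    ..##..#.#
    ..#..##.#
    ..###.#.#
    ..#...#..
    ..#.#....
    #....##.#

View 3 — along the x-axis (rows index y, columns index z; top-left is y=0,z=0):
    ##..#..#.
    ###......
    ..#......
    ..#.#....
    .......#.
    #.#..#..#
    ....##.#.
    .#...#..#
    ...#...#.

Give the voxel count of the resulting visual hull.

remaining voxels: 6

start: 9×9×9 = 729 voxels
[1] y-view keeps 14 columns → grid now 126
[2] z-view keeps 31 columns → grid now 45
[3] x-view keeps 23 columns → grid now 6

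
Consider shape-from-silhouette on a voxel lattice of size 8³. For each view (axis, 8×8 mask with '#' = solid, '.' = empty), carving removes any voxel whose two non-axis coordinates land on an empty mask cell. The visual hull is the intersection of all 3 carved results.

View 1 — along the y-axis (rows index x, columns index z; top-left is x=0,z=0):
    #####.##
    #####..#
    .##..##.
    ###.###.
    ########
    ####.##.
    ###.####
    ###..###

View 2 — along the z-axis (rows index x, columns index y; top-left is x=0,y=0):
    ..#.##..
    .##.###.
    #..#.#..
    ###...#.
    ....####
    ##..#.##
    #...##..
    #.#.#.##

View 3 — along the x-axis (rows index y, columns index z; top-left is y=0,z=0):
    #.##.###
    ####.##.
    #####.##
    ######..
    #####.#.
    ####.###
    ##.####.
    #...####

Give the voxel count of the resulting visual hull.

before carving: 512 voxels (8×8×8)
carve view 1 (along y, XZ-mask fill 50/64): 400 voxels remain
carve view 2 (along z, XY-mask fill 32/64): 200 voxels remain
carve view 3 (along x, YZ-mask fill 49/64): 158 voxels remain

158 voxels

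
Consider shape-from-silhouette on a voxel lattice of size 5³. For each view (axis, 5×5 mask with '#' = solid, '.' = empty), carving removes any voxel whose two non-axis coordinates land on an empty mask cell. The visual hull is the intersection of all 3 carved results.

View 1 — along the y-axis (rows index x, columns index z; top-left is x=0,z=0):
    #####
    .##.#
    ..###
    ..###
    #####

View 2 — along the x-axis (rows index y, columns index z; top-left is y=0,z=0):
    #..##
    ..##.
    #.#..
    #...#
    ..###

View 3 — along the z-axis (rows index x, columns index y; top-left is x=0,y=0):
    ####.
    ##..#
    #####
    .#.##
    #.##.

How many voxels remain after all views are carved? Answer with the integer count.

start: 5×5×5 = 125 voxels
V1 y: intersect with XZ mask (19 set) -- 95 left
V2 x: intersect with YZ mask (12 set) -- 48 left
V3 z: intersect with XY mask (18 set) -- 35 left

|visual hull| = 35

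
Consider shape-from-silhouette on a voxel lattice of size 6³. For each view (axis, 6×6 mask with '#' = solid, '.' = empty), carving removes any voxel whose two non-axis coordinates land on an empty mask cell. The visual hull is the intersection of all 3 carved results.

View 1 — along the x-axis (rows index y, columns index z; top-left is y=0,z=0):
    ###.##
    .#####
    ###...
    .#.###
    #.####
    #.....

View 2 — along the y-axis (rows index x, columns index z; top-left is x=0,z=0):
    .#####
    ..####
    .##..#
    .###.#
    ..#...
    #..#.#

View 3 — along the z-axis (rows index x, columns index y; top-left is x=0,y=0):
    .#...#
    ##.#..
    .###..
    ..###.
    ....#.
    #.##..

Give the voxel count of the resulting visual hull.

initial block: 6^3 = 216
V1 x: intersect with YZ mask (23 set) -- 138 left
V2 y: intersect with XZ mask (20 set) -- 76 left
V3 z: intersect with XY mask (15 set) -- 36 left

36 voxels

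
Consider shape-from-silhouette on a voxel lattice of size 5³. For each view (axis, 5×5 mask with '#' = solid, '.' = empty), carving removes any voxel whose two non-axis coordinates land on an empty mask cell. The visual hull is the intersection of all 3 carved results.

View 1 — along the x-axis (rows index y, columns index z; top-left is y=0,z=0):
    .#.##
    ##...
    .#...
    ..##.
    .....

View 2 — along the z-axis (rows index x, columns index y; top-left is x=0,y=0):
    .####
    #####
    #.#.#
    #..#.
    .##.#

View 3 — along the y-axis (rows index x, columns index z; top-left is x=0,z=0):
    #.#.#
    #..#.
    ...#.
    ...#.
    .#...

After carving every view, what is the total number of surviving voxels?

voxel count = 10

initial block: 5^3 = 125
V1 x: intersect with YZ mask (8 set) -- 40 left
V2 z: intersect with XY mask (17 set) -- 25 left
V3 y: intersect with XZ mask (8 set) -- 10 left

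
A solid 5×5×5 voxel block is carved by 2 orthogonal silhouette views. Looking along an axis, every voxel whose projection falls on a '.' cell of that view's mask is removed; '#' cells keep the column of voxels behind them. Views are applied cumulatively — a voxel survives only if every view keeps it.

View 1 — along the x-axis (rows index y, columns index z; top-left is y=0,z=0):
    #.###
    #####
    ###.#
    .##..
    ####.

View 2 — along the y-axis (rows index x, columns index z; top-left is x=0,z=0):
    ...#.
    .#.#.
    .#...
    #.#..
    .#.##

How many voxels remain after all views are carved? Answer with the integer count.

|visual hull| = 33

start: 5×5×5 = 125 voxels
[1] x-view keeps 19 columns → grid now 95
[2] y-view keeps 9 columns → grid now 33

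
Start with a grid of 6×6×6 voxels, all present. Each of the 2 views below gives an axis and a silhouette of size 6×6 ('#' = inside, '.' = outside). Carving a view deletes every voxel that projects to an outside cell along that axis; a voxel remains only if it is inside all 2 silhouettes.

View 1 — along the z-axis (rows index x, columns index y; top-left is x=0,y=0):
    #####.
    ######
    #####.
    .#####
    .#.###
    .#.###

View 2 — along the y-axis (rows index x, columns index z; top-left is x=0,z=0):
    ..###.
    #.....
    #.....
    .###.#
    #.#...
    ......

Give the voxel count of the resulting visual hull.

voxel count = 54

start: 6×6×6 = 216 voxels
V1 z: intersect with XY mask (29 set) -- 174 left
V2 y: intersect with XZ mask (11 set) -- 54 left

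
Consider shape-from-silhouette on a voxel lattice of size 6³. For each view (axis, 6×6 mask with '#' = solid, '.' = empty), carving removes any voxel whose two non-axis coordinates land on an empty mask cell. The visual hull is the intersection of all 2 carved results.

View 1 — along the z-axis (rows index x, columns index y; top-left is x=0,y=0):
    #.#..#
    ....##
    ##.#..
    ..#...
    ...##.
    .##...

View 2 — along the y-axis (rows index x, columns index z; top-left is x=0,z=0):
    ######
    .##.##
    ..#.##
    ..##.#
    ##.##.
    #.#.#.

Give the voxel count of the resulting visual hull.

52 voxels

full grid |V| = 216
step 1: project along z, AND mask (13/36) → |grid| = 78
step 2: project along y, AND mask (23/36) → |grid| = 52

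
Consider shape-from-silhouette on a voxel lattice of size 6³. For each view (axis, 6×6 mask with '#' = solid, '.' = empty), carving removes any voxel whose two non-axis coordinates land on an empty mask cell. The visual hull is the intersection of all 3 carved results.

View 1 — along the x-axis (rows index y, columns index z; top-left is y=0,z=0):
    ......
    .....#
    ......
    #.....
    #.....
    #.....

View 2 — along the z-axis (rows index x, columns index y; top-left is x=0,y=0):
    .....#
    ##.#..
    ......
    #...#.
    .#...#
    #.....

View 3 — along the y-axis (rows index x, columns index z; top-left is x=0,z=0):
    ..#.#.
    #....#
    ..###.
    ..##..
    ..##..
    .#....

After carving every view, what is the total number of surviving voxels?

before carving: 216 voxels (6×6×6)
step 1: project along x, AND mask (4/36) → |grid| = 24
step 2: project along z, AND mask (9/36) → |grid| = 6
step 3: project along y, AND mask (12/36) → |grid| = 2

voxel count = 2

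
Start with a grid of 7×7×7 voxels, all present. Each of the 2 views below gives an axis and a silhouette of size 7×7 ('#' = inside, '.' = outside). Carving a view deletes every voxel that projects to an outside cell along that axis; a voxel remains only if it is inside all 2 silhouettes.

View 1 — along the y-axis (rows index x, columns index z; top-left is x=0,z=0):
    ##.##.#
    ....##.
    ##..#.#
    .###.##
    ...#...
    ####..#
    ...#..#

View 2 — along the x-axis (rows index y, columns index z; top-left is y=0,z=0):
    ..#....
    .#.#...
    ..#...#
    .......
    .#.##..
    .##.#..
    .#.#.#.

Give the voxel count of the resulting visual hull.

full grid |V| = 343
V1 y: intersect with XZ mask (24 set) -- 168 left
V2 x: intersect with YZ mask (14 set) -- 50 left

|visual hull| = 50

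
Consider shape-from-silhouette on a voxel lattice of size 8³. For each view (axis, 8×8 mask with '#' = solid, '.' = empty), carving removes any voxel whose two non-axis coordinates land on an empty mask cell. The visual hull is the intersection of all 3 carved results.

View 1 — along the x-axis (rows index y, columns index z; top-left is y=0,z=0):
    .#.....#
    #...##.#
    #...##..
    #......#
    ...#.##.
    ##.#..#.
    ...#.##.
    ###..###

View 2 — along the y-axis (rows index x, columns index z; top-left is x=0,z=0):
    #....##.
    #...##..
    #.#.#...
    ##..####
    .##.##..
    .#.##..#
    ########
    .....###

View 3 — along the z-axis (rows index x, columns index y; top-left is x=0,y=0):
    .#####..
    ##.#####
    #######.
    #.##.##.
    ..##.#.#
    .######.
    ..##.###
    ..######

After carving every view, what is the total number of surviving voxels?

initial block: 8^3 = 512
carve view 1 (along x, YZ-mask fill 27/64): 216 voxels remain
carve view 2 (along y, XZ-mask fill 34/64): 120 voxels remain
carve view 3 (along z, XY-mask fill 45/64): 78 voxels remain

78 voxels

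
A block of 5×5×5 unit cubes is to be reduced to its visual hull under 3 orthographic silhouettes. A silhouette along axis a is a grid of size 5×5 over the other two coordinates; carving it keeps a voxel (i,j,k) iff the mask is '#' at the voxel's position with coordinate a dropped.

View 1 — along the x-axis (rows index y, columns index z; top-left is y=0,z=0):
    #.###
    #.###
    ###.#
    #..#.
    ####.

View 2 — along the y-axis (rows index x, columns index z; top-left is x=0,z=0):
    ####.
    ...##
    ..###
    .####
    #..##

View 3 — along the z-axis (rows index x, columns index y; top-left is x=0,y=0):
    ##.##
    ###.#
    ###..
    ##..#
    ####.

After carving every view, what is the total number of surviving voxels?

start: 5×5×5 = 125 voxels
  1. axis=0 (YZ plane), |mask|=18  ⇒  voxels=90
  2. axis=1 (XZ plane), |mask|=16  ⇒  voxels=58
  3. axis=2 (XY plane), |mask|=18  ⇒  voxels=45

voxel count = 45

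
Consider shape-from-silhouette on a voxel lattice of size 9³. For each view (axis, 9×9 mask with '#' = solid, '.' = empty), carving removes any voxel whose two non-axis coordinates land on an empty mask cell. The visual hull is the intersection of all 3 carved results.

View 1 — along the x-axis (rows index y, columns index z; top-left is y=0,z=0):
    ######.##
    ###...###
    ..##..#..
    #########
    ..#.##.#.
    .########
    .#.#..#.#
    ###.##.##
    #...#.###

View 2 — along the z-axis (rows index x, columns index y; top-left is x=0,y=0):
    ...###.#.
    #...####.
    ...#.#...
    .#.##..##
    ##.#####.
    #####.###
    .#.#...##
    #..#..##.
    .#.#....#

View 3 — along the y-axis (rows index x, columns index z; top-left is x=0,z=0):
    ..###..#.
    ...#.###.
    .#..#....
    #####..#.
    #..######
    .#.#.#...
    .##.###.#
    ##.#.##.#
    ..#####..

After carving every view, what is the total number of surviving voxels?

start: 9×9×9 = 729 voxels
V1 x: intersect with YZ mask (54 set) -- 486 left
V2 z: intersect with XY mask (42 set) -- 274 left
V3 y: intersect with XZ mask (43 set) -- 145 left

remaining voxels: 145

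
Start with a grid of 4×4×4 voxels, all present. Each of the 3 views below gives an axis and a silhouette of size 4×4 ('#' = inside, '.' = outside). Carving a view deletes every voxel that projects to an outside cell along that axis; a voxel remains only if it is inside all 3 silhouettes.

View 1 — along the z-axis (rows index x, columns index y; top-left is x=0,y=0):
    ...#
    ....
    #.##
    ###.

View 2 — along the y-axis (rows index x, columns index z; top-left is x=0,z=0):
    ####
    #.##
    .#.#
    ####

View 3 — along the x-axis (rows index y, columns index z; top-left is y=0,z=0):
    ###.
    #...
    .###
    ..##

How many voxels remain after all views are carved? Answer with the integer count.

full grid |V| = 64
[1] z-view keeps 7 columns → grid now 28
[2] y-view keeps 13 columns → grid now 22
[3] x-view keeps 9 columns → grid now 13

remaining voxels: 13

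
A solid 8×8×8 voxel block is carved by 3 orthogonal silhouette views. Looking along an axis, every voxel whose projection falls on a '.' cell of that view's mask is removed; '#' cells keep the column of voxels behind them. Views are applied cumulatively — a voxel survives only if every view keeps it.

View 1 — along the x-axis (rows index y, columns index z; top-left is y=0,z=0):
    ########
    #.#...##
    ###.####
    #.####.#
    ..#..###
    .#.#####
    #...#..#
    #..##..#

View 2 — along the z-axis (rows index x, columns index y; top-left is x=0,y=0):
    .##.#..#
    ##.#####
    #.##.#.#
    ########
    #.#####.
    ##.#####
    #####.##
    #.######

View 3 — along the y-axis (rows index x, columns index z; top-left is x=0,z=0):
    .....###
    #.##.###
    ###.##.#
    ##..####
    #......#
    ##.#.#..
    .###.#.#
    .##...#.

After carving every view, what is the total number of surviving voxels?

remaining voxels: 151

full grid |V| = 512
[1] x-view keeps 42 columns → grid now 336
[2] z-view keeps 51 columns → grid now 270
[3] y-view keeps 35 columns → grid now 151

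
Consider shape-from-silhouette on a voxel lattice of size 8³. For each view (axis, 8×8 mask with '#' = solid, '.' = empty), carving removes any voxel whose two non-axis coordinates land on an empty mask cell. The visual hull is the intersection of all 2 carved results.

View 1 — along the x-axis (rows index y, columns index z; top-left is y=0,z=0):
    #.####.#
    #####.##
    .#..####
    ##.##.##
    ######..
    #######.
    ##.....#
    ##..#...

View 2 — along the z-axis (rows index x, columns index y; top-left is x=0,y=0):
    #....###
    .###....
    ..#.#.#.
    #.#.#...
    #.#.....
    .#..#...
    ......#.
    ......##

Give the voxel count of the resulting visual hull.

start: 8×8×8 = 512 voxels
[1] x-view keeps 43 columns → grid now 344
[2] z-view keeps 20 columns → grid now 101

101 voxels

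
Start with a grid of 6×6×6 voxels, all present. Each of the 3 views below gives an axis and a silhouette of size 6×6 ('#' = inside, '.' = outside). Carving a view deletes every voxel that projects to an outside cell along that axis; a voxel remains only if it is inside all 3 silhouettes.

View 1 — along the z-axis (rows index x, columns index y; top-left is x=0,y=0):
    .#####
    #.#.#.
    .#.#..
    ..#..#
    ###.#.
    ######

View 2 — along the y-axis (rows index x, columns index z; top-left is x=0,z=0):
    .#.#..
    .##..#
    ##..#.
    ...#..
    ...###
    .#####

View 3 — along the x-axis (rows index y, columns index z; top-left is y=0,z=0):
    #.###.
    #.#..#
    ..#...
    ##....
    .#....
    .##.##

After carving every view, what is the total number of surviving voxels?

initial block: 6^3 = 216
V1 z: intersect with XY mask (22 set) -- 132 left
V2 y: intersect with XZ mask (17 set) -- 69 left
V3 x: intersect with YZ mask (15 set) -- 24 left

voxel count = 24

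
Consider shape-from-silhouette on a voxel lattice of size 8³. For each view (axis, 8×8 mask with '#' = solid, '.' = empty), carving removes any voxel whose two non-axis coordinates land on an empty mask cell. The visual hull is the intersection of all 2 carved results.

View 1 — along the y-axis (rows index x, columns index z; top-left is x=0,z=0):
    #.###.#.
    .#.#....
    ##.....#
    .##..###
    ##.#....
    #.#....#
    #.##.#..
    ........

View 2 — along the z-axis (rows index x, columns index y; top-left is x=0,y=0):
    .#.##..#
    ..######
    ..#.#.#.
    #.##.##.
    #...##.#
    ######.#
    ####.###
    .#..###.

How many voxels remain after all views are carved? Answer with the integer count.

voxel count = 127

before carving: 512 voxels (8×8×8)
  1. axis=1 (XZ plane), |mask|=25  ⇒  voxels=200
  2. axis=2 (XY plane), |mask|=40  ⇒  voxels=127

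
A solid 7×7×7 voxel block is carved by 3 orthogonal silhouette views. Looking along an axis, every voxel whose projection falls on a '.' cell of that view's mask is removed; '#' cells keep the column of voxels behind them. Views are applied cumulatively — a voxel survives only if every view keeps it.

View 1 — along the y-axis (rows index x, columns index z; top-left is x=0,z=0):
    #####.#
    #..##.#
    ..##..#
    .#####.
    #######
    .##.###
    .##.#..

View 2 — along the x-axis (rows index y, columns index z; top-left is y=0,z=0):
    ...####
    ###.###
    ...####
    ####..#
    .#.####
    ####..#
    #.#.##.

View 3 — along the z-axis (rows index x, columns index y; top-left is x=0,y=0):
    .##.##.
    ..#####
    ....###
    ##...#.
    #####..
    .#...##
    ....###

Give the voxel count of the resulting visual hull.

before carving: 343 voxels (7×7×7)
after view 1 [y-axis, 33 of 49 cells solid] → remaining = 231
after view 2 [x-axis, 33 of 49 cells solid] → remaining = 156
after view 3 [z-axis, 26 of 49 cells solid] → remaining = 88

88 voxels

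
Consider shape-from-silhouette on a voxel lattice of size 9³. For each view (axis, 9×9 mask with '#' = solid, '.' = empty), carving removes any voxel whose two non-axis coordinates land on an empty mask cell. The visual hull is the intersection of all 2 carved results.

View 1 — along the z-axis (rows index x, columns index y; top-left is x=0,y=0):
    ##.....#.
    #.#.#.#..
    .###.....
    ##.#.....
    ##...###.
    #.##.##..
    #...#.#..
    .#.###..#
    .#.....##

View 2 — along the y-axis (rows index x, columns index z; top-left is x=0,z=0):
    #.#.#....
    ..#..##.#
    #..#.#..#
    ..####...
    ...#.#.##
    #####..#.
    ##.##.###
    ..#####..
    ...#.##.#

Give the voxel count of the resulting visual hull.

before carving: 729 voxels (9×9×9)
step 1: project along z, AND mask (34/81) → |grid| = 306
step 2: project along y, AND mask (41/81) → |grid| = 157

|visual hull| = 157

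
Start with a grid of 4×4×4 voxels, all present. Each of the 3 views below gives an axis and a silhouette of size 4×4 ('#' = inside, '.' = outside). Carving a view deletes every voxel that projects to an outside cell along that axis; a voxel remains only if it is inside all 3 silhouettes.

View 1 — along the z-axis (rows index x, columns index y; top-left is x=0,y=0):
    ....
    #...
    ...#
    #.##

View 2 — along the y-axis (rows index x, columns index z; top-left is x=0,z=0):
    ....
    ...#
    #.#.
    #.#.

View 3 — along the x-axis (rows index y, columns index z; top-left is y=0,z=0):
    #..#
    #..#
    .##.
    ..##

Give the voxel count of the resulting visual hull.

full grid |V| = 64
after view 1 [z-axis, 5 of 16 cells solid] → remaining = 20
after view 2 [y-axis, 5 of 16 cells solid] → remaining = 9
after view 3 [x-axis, 8 of 16 cells solid] → remaining = 5

remaining voxels: 5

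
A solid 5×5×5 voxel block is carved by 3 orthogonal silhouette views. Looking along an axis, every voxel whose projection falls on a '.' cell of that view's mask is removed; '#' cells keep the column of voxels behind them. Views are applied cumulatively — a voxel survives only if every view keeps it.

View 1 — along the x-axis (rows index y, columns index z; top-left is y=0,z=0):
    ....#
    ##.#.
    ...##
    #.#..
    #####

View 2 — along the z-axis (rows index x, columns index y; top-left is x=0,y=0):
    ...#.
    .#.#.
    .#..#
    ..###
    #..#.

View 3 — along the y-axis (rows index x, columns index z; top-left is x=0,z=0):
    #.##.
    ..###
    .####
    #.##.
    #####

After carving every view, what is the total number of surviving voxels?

remaining voxels: 19

full grid |V| = 125
[1] x-view keeps 13 columns → grid now 65
[2] z-view keeps 10 columns → grid now 27
[3] y-view keeps 18 columns → grid now 19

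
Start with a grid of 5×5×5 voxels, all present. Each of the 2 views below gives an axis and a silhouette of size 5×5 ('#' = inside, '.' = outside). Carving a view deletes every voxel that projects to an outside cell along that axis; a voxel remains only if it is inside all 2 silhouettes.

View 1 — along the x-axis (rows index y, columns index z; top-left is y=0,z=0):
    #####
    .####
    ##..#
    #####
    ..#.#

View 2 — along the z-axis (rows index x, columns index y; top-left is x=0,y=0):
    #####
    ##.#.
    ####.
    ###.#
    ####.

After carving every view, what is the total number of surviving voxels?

start: 5×5×5 = 125 voxels
V1 x: intersect with YZ mask (19 set) -- 95 left
V2 z: intersect with XY mask (20 set) -- 81 left

voxel count = 81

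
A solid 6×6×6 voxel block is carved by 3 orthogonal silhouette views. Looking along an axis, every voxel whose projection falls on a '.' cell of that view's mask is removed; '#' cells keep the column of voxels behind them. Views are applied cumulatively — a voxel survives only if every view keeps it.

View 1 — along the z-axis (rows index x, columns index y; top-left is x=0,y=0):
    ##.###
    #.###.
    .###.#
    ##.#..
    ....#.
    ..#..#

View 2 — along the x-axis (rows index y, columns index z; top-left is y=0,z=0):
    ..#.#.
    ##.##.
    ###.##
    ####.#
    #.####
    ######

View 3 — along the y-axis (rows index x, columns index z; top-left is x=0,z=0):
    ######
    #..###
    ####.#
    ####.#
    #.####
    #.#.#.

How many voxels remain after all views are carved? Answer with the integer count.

initial block: 6^3 = 216
[1] z-view keeps 19 columns → grid now 114
[2] x-view keeps 27 columns → grid now 86
[3] y-view keeps 28 columns → grid now 70

remaining voxels: 70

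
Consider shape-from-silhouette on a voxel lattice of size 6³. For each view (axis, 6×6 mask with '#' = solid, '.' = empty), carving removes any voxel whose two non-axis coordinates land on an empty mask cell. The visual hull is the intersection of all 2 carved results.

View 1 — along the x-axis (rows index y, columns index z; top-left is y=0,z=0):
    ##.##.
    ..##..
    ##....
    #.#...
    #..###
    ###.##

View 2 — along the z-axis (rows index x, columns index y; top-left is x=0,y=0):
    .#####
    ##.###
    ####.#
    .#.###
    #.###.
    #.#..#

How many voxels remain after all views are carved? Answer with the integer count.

83 voxels

initial block: 6^3 = 216
after view 1 [x-axis, 19 of 36 cells solid] → remaining = 114
after view 2 [z-axis, 26 of 36 cells solid] → remaining = 83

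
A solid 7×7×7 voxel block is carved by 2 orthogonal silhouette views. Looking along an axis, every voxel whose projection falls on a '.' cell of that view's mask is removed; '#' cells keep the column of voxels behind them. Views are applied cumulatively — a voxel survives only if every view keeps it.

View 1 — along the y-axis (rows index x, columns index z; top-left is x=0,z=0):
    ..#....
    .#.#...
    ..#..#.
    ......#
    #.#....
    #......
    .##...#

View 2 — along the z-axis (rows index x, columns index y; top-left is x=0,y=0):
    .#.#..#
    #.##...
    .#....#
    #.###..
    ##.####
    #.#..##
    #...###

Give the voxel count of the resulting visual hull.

45 voxels

full grid |V| = 343
step 1: project along y, AND mask (12/49) → |grid| = 84
step 2: project along z, AND mask (26/49) → |grid| = 45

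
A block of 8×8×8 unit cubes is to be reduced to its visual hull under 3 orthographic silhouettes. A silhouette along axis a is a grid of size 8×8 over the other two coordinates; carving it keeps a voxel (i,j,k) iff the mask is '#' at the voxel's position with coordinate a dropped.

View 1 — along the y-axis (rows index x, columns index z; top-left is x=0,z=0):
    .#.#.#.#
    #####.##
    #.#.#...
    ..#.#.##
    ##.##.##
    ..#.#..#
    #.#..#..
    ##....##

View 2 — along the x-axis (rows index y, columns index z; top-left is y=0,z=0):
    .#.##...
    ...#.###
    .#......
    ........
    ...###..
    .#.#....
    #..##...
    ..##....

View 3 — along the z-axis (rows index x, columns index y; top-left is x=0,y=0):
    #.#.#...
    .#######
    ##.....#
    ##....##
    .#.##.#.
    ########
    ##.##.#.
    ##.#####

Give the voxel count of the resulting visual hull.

start: 8×8×8 = 512 voxels
[1] y-view keeps 34 columns → grid now 272
[2] x-view keeps 18 columns → grid now 69
[3] z-view keeps 41 columns → grid now 46

voxel count = 46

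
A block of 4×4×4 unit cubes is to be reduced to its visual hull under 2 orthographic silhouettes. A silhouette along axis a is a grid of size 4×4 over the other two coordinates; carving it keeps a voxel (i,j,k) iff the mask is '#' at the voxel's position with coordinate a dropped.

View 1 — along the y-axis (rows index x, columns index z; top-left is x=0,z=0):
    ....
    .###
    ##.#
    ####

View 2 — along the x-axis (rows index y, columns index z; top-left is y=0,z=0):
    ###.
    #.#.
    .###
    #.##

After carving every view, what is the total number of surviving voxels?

26 voxels

start: 4×4×4 = 64 voxels
  1. axis=1 (XZ plane), |mask|=10  ⇒  voxels=40
  2. axis=0 (YZ plane), |mask|=11  ⇒  voxels=26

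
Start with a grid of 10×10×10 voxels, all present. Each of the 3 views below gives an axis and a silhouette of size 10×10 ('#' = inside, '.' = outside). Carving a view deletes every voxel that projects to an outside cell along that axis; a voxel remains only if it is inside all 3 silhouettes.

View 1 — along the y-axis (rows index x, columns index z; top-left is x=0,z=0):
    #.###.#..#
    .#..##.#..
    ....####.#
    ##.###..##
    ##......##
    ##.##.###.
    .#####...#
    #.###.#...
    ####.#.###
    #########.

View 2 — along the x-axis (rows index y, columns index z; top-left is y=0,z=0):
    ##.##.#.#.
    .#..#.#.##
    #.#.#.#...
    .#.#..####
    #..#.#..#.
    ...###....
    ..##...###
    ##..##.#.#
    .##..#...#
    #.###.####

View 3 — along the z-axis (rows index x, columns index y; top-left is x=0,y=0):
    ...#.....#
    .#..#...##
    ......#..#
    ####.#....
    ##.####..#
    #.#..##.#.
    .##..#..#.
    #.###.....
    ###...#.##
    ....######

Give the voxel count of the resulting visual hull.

remaining voxels: 145

start: 10×10×10 = 1000 voxels
step 1: project along y, AND mask (61/100) → |grid| = 610
step 2: project along x, AND mask (51/100) → |grid| = 315
step 3: project along z, AND mask (45/100) → |grid| = 145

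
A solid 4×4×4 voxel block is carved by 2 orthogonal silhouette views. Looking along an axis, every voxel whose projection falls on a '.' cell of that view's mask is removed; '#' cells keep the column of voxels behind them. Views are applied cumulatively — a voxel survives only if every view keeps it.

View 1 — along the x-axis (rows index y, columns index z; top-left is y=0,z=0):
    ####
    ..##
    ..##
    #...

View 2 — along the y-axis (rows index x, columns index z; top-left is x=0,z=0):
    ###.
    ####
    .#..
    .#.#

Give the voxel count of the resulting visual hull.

|visual hull| = 20

initial block: 4^3 = 64
V1 x: intersect with YZ mask (9 set) -- 36 left
V2 y: intersect with XZ mask (10 set) -- 20 left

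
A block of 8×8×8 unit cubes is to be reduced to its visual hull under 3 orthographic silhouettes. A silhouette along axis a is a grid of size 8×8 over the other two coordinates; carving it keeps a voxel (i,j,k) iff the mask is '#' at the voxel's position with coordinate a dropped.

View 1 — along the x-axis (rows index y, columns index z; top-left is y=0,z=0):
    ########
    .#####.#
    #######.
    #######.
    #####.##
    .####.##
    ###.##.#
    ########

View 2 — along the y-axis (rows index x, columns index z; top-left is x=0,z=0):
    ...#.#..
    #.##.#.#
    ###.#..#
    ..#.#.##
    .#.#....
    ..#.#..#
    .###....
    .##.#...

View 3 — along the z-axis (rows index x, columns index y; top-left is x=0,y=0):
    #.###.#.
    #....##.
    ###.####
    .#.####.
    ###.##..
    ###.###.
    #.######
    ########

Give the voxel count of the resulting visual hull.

start: 8×8×8 = 512 voxels
step 1: project along x, AND mask (55/64) → |grid| = 440
step 2: project along y, AND mask (27/64) → |grid| = 194
step 3: project along z, AND mask (46/64) → |grid| = 140

|visual hull| = 140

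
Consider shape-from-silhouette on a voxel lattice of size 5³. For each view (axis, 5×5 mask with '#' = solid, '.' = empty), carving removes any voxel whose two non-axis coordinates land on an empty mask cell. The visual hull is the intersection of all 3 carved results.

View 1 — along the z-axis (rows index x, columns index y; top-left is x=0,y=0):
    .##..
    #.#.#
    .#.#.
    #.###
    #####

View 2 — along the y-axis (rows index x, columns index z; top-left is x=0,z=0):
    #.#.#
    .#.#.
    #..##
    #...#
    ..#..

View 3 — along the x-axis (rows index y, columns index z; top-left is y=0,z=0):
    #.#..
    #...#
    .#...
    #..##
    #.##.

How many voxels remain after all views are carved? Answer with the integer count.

initial block: 5^3 = 125
  1. axis=2 (XY plane), |mask|=16  ⇒  voxels=80
  2. axis=1 (XZ plane), |mask|=11  ⇒  voxels=31
  3. axis=0 (YZ plane), |mask|=11  ⇒  voxels=15

voxel count = 15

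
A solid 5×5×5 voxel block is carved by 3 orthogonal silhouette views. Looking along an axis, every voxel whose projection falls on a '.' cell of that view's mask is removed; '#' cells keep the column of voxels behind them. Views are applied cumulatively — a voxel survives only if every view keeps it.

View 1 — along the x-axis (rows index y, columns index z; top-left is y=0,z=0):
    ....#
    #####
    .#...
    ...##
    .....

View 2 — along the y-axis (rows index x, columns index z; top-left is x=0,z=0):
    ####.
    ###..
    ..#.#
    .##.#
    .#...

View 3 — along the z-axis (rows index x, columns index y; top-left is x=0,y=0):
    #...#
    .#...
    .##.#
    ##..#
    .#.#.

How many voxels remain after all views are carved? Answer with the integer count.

before carving: 125 voxels (5×5×5)
carve view 1 (along x, YZ-mask fill 9/25): 45 voxels remain
carve view 2 (along y, XZ-mask fill 13/25): 22 voxels remain
carve view 3 (along z, XY-mask fill 11/25): 10 voxels remain

|visual hull| = 10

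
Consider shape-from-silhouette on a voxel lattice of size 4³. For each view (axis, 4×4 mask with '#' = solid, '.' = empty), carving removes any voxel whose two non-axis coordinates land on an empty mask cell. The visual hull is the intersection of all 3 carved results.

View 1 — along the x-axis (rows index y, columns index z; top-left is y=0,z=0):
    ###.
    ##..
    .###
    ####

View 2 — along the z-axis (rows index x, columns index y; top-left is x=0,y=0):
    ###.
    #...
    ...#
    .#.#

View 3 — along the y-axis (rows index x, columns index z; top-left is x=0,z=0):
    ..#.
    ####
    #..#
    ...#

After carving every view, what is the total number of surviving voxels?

before carving: 64 voxels (4×4×4)
V1 x: intersect with YZ mask (12 set) -- 48 left
V2 z: intersect with XY mask (7 set) -- 21 left
V3 y: intersect with XZ mask (8 set) -- 8 left

|visual hull| = 8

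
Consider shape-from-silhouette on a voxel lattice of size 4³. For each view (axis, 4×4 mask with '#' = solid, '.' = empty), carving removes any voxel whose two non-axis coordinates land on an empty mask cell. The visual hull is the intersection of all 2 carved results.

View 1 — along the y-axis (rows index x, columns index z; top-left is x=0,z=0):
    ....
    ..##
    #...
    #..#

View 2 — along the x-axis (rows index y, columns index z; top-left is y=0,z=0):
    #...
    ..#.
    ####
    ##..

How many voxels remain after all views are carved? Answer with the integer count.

start: 4×4×4 = 64 voxels
step 1: project along y, AND mask (5/16) → |grid| = 20
step 2: project along x, AND mask (8/16) → |grid| = 10

voxel count = 10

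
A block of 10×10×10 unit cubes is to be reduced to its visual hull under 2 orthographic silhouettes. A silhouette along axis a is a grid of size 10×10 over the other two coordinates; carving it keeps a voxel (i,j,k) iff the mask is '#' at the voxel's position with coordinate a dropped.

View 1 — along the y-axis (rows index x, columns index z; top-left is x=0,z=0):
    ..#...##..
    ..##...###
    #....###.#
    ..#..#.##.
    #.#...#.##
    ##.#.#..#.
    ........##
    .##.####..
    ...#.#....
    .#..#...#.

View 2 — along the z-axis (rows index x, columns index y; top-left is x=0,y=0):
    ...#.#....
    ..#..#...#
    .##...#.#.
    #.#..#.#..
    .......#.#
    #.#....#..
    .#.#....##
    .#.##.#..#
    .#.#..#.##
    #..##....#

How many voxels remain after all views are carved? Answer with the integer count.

|visual hull| = 142

before carving: 1000 voxels (10×10×10)
step 1: project along y, AND mask (40/100) → |grid| = 400
step 2: project along z, AND mask (36/100) → |grid| = 142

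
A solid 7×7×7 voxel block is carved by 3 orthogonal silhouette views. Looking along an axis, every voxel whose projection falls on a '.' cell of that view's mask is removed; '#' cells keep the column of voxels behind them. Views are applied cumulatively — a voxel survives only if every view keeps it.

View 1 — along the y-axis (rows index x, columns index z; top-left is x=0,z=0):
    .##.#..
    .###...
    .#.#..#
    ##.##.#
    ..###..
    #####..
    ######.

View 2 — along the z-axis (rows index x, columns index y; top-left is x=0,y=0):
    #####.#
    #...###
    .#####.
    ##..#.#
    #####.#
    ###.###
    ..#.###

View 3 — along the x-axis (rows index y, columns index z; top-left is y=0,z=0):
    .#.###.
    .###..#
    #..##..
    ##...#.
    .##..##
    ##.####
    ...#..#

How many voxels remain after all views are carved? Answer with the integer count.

71 voxels

before carving: 343 voxels (7×7×7)
carve view 1 (along y, XZ-mask fill 28/49): 196 voxels remain
carve view 2 (along z, XY-mask fill 35/49): 137 voxels remain
carve view 3 (along x, YZ-mask fill 26/49): 71 voxels remain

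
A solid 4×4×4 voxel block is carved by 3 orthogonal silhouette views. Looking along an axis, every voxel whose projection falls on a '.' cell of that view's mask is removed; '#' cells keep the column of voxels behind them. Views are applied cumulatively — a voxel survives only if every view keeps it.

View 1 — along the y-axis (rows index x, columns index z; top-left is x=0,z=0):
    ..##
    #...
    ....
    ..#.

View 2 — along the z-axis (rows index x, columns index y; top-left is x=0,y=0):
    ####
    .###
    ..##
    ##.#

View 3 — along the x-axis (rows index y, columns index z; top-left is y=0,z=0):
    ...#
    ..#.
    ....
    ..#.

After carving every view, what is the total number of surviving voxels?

remaining voxels: 5

full grid |V| = 64
after view 1 [y-axis, 4 of 16 cells solid] → remaining = 16
after view 2 [z-axis, 12 of 16 cells solid] → remaining = 14
after view 3 [x-axis, 3 of 16 cells solid] → remaining = 5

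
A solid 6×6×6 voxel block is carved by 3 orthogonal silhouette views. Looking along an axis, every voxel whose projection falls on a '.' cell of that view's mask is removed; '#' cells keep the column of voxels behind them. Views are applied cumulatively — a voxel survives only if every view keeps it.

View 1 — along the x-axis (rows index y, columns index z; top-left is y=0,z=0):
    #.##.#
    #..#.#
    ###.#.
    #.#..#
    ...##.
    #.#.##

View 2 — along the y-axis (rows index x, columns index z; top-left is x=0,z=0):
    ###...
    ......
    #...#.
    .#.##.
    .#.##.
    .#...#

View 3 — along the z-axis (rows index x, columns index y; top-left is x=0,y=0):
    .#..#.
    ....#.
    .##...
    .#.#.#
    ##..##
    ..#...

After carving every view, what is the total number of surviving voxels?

before carving: 216 voxels (6×6×6)
[1] x-view keeps 20 columns → grid now 120
[2] y-view keeps 13 columns → grid now 37
[3] z-view keeps 13 columns → grid now 12

voxel count = 12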